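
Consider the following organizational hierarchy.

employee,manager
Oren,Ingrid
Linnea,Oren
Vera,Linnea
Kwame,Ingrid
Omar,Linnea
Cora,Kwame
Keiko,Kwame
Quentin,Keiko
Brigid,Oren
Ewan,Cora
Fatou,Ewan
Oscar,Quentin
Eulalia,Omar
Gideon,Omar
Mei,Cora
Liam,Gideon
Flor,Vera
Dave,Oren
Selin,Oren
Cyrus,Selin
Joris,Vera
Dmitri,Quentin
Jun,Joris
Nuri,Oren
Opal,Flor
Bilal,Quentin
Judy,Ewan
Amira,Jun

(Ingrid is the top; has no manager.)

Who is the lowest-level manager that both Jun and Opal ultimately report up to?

Jun's chain of managers is Joris, Vera, Linnea, Oren, Ingrid. Opal's chain of managers is Flor, Vera, Linnea, Oren, Ingrid. The first manager that appears in both chains is Vera.

Vera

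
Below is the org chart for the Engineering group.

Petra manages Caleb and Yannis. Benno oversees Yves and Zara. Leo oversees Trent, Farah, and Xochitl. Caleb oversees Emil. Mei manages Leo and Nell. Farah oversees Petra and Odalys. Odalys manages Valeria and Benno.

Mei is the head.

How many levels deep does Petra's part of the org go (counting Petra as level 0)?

2

The longest chain under Petra runs Petra → Caleb → Emil, which is 2 levels below Petra.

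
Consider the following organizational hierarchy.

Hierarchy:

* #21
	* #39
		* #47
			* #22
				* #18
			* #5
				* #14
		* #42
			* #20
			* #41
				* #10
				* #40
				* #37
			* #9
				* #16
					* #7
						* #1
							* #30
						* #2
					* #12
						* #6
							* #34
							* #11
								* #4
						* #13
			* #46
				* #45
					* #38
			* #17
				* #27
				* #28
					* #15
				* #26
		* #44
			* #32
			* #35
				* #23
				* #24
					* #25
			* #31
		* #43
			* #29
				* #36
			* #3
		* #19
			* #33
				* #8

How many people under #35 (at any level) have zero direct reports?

The people in #35's organization with no one reporting to them are #25, #23. That is 2.

2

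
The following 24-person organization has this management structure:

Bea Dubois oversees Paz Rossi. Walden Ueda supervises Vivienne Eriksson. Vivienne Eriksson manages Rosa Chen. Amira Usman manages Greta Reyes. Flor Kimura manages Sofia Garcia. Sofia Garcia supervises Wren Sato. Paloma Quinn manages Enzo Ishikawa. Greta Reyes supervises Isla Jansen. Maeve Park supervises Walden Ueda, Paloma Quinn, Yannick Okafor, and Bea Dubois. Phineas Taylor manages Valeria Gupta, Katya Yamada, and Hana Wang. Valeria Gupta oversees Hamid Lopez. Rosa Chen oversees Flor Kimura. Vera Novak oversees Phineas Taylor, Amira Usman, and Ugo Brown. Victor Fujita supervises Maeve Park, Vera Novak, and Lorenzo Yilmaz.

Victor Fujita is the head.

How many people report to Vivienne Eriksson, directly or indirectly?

Vivienne Eriksson directly manages Rosa Chen. Under Rosa Chen: Flor Kimura, Sofia Garcia, Wren Sato (3). That's 4 in total.

4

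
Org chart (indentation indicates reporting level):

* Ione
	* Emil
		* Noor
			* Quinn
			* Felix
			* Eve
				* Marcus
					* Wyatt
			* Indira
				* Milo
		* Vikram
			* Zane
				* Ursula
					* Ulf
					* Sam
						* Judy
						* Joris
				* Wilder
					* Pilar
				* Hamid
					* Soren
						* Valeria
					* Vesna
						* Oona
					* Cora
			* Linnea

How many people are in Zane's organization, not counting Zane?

13

Zane directly manages Ursula, Wilder, Hamid. Under Ursula: Sam, Joris, Judy, Ulf (4). Under Wilder: Pilar (1). Under Hamid: Cora, Vesna, Oona, Soren, Valeria (5). So Zane's organization is 3 direct reports plus everyone under them: 5 + 2 + 6 = 13.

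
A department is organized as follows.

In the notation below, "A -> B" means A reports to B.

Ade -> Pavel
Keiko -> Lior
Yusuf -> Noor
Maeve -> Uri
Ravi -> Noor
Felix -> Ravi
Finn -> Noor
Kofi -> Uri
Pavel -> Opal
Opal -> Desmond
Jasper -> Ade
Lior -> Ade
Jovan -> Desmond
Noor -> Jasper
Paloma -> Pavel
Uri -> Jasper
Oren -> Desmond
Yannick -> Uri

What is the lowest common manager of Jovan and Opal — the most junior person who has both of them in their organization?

Desmond

Jovan's chain of managers is Desmond. Opal's chain of managers is Desmond. The first manager that appears in both chains is Desmond.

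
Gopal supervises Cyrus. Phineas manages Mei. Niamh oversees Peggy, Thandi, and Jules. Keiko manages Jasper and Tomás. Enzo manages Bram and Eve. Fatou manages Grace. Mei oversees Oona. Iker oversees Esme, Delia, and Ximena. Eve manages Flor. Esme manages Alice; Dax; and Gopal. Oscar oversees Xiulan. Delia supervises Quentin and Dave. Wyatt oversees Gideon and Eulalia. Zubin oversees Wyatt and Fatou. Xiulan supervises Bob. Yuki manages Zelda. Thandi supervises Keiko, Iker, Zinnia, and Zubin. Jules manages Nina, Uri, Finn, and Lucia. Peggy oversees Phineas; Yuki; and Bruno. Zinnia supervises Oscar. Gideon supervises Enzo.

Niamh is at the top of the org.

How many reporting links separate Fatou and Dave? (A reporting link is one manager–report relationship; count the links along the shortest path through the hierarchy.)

Fatou is 2 levels below Thandi, and Dave is 3 levels below Thandi (their lowest common manager). The shortest path runs up from Fatou to Thandi and back down to Dave: 2 + 3 = 5 links.

5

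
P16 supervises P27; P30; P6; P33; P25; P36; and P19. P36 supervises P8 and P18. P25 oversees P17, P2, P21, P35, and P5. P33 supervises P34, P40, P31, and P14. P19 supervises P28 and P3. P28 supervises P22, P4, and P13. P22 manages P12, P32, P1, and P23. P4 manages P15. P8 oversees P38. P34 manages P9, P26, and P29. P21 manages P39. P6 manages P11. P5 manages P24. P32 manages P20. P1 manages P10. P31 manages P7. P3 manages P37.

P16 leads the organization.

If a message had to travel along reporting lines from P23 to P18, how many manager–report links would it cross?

6

P23 is 4 levels below P16, and P18 is 2 levels below P16 (their lowest common manager). The shortest path runs up from P23 to P16 and back down to P18: 4 + 2 = 6 links.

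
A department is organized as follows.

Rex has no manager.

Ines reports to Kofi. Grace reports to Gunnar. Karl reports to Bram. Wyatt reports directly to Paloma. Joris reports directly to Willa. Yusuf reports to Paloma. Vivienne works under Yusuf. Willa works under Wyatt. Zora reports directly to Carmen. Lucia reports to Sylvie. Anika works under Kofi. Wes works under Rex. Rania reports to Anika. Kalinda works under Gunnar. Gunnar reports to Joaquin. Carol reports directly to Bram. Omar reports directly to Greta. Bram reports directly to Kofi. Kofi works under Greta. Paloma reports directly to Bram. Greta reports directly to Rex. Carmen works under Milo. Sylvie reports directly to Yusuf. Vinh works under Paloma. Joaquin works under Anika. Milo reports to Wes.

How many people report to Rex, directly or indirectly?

Rex directly manages Wes, Greta. Under Wes: Milo, Carmen, Zora (3). Under Greta: Omar, Kofi, Ines, Bram, Carol, Karl, Paloma, Vinh, Wyatt, Willa, Joris, Yusuf, Vivienne, Sylvie, Lucia, Anika, Rania, Joaquin, Gunnar, Grace, Kalinda (21). So Rex's organization is 2 direct reports plus everyone under them: 4 + 22 = 26.

26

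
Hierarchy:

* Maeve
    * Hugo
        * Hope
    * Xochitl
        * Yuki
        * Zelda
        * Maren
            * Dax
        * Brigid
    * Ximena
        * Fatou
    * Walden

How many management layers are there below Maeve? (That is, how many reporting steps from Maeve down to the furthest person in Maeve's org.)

The longest chain under Maeve runs Maeve → Xochitl → Maren → Dax, which is 3 levels below Maeve.

3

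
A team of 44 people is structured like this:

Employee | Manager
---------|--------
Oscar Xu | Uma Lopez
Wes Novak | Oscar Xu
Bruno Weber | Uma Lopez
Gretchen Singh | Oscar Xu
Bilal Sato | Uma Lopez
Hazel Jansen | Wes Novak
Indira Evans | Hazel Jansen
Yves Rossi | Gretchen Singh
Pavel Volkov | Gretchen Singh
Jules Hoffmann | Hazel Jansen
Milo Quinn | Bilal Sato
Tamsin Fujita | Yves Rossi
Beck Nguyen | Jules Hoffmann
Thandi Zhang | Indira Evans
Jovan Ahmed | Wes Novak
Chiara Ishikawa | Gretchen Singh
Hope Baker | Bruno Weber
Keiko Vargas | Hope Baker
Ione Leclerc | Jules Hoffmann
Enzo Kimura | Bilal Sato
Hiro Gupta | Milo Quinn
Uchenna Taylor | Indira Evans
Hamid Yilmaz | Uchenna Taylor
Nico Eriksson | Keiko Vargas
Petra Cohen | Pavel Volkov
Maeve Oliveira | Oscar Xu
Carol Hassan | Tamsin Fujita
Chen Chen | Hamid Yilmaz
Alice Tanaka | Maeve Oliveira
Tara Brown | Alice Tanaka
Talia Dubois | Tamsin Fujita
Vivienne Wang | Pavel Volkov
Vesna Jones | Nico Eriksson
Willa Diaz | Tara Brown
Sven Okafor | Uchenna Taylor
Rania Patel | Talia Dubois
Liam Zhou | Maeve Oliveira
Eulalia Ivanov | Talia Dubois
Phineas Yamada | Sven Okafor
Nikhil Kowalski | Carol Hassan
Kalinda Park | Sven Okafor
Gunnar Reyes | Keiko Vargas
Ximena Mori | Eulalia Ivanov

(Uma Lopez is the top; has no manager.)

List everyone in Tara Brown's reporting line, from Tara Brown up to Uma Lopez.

Tara Brown reports to Alice Tanaka. Alice Tanaka reports to Maeve Oliveira. Maeve Oliveira reports to Oscar Xu. Oscar Xu reports to Uma Lopez. Uma Lopez is at the top.

Tara Brown -> Alice Tanaka -> Maeve Oliveira -> Oscar Xu -> Uma Lopez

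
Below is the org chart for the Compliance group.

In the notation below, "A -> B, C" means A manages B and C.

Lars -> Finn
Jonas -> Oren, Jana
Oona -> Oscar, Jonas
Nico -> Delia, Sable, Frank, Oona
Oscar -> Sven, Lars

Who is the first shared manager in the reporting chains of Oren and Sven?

Oren's chain of managers is Jonas, Oona, Nico. Sven's chain of managers is Oscar, Oona, Nico. The first manager that appears in both chains is Oona.

Oona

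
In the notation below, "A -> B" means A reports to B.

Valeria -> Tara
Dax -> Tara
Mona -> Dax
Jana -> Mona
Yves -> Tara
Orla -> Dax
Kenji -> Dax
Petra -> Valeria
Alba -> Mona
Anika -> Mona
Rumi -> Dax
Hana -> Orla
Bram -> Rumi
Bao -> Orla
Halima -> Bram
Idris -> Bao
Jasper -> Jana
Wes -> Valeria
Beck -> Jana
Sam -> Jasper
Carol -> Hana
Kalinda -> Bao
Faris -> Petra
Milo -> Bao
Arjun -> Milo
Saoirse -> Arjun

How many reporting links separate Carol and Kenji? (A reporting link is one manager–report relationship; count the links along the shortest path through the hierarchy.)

4

Carol is 3 levels below Dax, and Kenji is 1 level below Dax (their lowest common manager). The shortest path runs up from Carol to Dax and back down to Kenji: 3 + 1 = 4 links.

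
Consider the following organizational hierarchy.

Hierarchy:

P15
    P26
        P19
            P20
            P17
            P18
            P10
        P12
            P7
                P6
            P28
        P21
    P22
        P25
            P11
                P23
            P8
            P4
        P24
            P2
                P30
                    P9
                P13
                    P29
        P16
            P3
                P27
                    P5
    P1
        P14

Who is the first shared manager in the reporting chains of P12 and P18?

P26

P12's chain of managers is P26, P15. P18's chain of managers is P19, P26, P15. The first manager that appears in both chains is P26.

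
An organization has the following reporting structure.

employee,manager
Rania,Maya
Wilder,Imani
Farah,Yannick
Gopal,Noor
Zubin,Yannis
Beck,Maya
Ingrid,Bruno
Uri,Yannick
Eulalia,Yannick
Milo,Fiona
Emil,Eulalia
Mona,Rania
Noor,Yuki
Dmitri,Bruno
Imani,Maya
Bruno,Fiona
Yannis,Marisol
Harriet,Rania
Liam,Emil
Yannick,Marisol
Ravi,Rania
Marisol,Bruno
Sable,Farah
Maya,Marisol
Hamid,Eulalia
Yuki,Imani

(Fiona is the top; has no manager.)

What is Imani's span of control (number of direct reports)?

Imani directly manages Yuki, Wilder. That is 2 direct reports.

2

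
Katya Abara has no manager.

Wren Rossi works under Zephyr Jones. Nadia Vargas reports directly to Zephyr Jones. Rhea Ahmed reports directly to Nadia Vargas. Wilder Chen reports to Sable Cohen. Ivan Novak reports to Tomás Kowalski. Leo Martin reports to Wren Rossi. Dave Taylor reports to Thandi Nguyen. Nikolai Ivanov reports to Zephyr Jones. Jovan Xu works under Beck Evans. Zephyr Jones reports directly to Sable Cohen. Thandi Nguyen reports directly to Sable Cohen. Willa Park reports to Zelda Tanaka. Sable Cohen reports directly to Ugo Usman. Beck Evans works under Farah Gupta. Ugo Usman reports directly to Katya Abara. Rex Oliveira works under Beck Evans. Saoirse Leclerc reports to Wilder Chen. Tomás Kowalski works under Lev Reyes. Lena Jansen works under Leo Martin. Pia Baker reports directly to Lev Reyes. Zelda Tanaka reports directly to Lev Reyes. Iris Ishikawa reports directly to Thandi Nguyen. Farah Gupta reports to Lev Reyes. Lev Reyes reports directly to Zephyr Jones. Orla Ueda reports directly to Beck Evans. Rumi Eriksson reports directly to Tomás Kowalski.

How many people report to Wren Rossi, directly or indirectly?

2

Wren Rossi directly manages Leo Martin. Under Leo Martin: Lena Jansen (1). That's 2 in total.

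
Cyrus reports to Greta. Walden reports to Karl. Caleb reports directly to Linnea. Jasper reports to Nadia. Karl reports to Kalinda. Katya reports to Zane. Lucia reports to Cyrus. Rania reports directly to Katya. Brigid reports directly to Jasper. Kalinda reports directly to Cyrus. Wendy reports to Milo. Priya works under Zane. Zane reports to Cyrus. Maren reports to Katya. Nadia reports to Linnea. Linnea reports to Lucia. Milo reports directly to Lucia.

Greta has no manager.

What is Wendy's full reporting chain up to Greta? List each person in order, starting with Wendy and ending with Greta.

Wendy -> Milo -> Lucia -> Cyrus -> Greta

Wendy reports to Milo. Milo reports to Lucia. Lucia reports to Cyrus. Cyrus reports to Greta. Greta is at the top.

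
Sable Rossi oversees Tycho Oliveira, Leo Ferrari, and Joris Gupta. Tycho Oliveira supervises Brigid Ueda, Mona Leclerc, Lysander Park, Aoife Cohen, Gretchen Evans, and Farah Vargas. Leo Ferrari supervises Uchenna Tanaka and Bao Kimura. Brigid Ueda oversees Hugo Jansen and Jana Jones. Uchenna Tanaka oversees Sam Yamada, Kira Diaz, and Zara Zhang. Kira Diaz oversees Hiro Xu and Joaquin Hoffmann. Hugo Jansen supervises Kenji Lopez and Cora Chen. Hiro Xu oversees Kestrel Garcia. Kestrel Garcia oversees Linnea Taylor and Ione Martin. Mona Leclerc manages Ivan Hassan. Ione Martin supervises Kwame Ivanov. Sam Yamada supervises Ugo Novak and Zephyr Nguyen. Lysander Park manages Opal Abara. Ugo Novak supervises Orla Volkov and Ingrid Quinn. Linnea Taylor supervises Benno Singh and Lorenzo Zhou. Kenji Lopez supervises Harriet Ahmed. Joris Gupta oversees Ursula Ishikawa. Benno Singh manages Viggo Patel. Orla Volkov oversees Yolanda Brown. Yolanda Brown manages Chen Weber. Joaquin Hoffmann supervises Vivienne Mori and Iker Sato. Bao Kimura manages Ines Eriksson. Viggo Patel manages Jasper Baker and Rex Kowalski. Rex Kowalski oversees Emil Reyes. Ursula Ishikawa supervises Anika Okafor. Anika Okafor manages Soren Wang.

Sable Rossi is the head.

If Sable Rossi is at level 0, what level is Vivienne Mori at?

5

Chain from Vivienne Mori up to Sable Rossi: Vivienne Mori → Joaquin Hoffmann → Kira Diaz → Uchenna Tanaka → Leo Ferrari → Sable Rossi. That is 5 steps up, so Vivienne Mori is 5 levels below Sable Rossi.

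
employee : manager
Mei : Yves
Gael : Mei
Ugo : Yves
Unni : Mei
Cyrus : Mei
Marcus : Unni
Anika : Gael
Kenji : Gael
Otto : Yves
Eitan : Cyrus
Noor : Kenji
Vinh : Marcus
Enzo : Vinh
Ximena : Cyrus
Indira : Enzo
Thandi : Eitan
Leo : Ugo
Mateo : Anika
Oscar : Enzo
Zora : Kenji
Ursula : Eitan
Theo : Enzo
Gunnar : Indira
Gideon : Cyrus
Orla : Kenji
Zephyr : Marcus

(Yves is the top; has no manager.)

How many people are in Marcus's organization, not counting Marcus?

7

Marcus directly manages Vinh, Zephyr. Under Vinh: Enzo, Theo, Oscar, Indira, Gunnar (5). Zephyr has no reports. So Marcus's organization is 2 direct reports plus everyone under them: 6 + 1 = 7.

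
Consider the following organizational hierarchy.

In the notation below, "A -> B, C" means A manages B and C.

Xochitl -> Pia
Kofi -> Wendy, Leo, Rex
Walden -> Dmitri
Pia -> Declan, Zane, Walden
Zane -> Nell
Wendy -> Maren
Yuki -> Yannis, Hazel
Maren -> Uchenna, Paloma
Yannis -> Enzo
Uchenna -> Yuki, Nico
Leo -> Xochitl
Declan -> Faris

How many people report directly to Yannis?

1

Yannis directly manages Enzo. That is 1 direct report.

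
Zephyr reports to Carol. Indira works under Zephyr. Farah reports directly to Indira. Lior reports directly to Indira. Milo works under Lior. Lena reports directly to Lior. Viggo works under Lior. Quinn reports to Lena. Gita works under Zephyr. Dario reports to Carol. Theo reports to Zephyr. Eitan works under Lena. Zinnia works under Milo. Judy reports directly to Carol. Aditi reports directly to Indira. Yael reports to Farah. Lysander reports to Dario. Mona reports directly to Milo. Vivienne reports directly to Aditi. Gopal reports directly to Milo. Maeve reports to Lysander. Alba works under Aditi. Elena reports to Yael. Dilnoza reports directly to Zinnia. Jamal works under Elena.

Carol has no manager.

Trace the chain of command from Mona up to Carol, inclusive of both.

Mona reports to Milo. Milo reports to Lior. Lior reports to Indira. Indira reports to Zephyr. Zephyr reports to Carol. Carol is at the top.

Mona -> Milo -> Lior -> Indira -> Zephyr -> Carol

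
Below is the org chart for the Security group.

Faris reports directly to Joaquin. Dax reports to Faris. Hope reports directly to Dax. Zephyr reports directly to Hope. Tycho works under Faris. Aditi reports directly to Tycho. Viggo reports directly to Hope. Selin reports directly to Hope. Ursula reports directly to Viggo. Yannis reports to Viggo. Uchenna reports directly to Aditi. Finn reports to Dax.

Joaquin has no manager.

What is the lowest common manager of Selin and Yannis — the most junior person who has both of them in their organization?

Selin's chain of managers is Hope, Dax, Faris, Joaquin. Yannis's chain of managers is Viggo, Hope, Dax, Faris, Joaquin. The first manager that appears in both chains is Hope.

Hope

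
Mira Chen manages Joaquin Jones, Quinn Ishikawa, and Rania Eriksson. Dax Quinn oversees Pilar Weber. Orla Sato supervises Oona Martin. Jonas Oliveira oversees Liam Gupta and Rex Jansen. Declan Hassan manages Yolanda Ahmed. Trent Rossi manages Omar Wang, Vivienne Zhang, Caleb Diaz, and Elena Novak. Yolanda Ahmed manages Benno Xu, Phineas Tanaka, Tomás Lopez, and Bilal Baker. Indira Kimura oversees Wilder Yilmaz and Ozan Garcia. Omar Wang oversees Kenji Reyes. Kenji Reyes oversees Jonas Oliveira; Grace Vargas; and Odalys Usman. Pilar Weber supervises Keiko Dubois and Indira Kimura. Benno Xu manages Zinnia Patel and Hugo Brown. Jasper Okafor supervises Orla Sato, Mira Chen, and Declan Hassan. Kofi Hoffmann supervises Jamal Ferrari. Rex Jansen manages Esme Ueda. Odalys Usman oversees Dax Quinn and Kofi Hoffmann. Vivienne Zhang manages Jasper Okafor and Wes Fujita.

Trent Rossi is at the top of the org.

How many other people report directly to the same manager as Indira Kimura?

1

Indira Kimura reports to Pilar Weber. Pilar Weber's other direct reports are Keiko Dubois — 1 peer.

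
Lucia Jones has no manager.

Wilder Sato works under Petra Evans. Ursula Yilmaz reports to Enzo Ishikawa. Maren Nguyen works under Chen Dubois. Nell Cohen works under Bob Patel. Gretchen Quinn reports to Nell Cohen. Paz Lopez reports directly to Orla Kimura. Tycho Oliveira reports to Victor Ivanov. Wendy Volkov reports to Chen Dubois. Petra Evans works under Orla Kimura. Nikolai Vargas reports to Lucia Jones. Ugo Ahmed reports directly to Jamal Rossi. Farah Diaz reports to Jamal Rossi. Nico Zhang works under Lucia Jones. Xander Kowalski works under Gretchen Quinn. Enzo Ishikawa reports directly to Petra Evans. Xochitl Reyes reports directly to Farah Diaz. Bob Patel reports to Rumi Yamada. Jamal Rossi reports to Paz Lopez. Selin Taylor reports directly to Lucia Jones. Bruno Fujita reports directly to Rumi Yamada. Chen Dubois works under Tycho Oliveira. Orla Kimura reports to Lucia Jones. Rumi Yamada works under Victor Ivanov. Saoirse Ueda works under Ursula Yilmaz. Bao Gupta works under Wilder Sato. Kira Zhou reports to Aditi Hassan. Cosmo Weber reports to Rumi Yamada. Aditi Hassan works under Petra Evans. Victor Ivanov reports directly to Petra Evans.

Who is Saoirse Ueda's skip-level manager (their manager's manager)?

Enzo Ishikawa

Saoirse Ueda reports to Ursula Yilmaz, and Ursula Yilmaz reports to Enzo Ishikawa. So Saoirse Ueda's skip-level manager is Enzo Ishikawa.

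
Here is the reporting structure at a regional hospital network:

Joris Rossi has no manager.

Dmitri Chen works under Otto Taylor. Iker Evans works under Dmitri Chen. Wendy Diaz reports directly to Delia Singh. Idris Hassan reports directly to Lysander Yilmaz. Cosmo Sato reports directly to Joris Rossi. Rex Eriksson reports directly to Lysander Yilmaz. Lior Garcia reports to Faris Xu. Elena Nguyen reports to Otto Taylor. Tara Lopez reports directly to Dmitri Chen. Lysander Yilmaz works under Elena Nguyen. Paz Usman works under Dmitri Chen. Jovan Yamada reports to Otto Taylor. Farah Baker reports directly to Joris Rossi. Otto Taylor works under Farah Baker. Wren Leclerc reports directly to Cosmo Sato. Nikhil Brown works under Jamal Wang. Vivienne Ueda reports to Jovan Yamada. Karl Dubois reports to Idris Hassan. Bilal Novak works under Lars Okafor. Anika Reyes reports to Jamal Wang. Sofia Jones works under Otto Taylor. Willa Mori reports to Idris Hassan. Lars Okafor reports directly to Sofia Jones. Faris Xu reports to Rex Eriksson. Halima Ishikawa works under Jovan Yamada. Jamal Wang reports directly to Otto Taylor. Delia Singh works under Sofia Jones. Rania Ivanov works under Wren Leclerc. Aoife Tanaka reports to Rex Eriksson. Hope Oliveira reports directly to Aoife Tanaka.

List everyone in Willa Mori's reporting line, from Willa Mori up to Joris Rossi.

Willa Mori reports to Idris Hassan. Idris Hassan reports to Lysander Yilmaz. Lysander Yilmaz reports to Elena Nguyen. Elena Nguyen reports to Otto Taylor. Otto Taylor reports to Farah Baker. Farah Baker reports to Joris Rossi. Joris Rossi is at the top.

Willa Mori -> Idris Hassan -> Lysander Yilmaz -> Elena Nguyen -> Otto Taylor -> Farah Baker -> Joris Rossi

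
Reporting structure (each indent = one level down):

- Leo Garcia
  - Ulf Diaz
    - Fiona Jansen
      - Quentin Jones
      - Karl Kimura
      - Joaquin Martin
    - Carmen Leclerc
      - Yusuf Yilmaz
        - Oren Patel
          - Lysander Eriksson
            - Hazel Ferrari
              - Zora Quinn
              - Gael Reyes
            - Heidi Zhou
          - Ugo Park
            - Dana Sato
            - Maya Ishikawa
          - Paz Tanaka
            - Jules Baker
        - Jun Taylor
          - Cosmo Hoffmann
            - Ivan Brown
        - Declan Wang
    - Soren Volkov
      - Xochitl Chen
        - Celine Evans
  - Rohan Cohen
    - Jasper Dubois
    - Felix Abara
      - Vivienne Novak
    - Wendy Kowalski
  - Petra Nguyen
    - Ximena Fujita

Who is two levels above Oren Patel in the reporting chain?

Oren Patel reports to Yusuf Yilmaz, and Yusuf Yilmaz reports to Carmen Leclerc. So Oren Patel's skip-level manager is Carmen Leclerc.

Carmen Leclerc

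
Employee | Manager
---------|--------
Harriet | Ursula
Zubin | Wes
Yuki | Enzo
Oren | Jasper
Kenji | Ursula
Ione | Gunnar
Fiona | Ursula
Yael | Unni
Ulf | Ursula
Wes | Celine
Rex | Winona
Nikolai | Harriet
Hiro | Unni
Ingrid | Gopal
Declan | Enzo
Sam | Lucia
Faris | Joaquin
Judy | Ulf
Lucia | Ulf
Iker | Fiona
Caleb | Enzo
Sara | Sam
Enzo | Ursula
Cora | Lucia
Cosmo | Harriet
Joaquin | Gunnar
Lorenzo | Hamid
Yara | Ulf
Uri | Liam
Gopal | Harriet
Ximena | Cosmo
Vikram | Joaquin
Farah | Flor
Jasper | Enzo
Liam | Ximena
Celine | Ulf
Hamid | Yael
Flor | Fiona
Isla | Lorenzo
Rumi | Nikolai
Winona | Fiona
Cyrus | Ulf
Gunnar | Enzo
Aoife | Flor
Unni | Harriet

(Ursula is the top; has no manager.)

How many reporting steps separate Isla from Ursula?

6

Chain from Isla up to Ursula: Isla → Lorenzo → Hamid → Yael → Unni → Harriet → Ursula. That is 6 steps up, so Isla is 6 levels below Ursula.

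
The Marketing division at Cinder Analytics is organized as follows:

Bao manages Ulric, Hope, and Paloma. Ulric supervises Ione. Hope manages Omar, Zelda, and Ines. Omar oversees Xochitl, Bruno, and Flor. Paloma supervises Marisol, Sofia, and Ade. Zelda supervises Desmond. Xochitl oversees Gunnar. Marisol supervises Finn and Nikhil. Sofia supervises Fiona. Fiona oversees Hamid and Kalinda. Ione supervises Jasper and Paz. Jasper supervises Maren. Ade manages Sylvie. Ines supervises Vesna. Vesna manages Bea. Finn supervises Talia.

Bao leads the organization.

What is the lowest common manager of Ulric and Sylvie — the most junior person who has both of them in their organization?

Bao

Ulric's chain of managers is Bao. Sylvie's chain of managers is Ade, Paloma, Bao. The first manager that appears in both chains is Bao.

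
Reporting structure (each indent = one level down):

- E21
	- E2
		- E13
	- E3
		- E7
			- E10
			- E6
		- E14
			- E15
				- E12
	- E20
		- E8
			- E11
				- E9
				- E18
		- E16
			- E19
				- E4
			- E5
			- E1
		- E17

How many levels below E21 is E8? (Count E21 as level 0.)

Chain from E8 up to E21: E8 → E20 → E21. That is 2 steps up, so E8 is 2 levels below E21.

2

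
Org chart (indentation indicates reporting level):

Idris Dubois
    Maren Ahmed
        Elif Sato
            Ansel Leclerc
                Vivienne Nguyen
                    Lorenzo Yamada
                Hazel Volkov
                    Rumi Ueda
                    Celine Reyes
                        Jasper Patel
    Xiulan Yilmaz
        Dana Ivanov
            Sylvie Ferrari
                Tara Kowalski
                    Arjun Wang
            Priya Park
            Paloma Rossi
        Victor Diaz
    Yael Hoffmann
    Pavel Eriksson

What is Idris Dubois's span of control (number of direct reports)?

Idris Dubois directly manages Maren Ahmed, Xiulan Yilmaz, Yael Hoffmann, Pavel Eriksson. That is 4 direct reports.

4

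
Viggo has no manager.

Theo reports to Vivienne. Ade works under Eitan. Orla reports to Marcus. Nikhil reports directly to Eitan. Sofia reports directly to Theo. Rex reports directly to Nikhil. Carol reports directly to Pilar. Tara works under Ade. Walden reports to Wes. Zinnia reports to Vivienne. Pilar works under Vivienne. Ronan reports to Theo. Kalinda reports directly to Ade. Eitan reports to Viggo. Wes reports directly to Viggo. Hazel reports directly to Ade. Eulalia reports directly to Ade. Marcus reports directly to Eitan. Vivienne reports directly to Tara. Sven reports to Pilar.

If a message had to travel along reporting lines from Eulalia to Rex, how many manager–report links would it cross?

Eulalia is 2 levels below Eitan, and Rex is 2 levels below Eitan (their lowest common manager). The shortest path runs up from Eulalia to Eitan and back down to Rex: 2 + 2 = 4 links.

4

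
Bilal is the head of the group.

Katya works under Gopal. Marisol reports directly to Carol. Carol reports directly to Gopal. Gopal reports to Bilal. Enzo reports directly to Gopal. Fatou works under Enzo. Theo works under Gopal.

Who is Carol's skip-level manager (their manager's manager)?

Carol reports to Gopal, and Gopal reports to Bilal. So Carol's skip-level manager is Bilal.

Bilal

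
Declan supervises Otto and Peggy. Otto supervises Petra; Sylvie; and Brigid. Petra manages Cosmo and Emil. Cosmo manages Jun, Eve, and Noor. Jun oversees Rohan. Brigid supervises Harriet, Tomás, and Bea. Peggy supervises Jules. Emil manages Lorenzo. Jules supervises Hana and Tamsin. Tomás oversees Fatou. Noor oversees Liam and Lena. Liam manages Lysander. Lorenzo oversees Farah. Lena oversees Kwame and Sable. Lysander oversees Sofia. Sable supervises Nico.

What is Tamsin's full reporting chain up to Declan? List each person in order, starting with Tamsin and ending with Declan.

Tamsin reports to Jules. Jules reports to Peggy. Peggy reports to Declan. Declan is at the top.

Tamsin -> Jules -> Peggy -> Declan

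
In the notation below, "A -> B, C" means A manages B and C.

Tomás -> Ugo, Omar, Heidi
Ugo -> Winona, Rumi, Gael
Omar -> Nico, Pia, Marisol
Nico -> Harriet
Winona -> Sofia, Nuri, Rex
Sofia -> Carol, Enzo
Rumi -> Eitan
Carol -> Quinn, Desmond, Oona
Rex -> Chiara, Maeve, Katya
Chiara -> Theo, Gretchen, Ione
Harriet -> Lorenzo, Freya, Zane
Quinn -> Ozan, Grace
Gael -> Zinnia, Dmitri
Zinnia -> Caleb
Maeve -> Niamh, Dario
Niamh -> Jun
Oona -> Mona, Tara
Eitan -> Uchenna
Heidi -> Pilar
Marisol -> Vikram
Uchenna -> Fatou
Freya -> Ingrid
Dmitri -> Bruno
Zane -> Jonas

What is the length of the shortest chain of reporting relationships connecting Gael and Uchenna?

Gael is 1 level below Ugo, and Uchenna is 3 levels below Ugo (their lowest common manager). The shortest path runs up from Gael to Ugo and back down to Uchenna: 1 + 3 = 4 links.

4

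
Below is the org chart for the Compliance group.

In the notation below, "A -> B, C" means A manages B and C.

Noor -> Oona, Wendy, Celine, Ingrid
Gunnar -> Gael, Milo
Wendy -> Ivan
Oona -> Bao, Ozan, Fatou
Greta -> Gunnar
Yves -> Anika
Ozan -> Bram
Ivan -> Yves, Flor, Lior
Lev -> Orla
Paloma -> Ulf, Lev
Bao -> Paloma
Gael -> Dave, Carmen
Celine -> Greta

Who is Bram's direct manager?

Ozan

Bram reports directly to Ozan.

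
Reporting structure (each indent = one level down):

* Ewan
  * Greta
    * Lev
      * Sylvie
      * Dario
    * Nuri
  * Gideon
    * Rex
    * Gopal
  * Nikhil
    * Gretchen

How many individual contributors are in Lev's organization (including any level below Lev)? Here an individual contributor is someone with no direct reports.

2

The people in Lev's organization with no one reporting to them are Dario, Sylvie. That is 2.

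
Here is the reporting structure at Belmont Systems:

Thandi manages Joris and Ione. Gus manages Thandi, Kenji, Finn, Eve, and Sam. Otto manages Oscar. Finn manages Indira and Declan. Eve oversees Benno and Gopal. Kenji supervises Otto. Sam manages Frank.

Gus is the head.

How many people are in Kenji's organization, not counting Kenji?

2

Kenji directly manages Otto. Under Otto: Oscar (1). That's 2 in total.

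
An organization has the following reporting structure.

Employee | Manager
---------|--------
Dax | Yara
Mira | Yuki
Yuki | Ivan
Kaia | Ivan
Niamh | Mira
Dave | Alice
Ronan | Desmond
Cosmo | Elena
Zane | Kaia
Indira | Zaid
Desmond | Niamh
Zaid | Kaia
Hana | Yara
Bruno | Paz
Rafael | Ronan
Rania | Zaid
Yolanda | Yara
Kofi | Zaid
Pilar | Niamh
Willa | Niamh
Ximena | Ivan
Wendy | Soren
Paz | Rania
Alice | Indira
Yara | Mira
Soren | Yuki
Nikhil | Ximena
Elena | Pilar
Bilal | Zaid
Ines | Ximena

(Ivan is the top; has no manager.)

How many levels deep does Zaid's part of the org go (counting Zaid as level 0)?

The longest chain under Zaid runs Zaid → Rania → Paz → Bruno, which is 3 levels below Zaid.

3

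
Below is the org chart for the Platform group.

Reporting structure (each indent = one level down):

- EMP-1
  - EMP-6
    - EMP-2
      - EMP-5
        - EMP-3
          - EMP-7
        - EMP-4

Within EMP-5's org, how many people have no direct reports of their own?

2

The people in EMP-5's organization with no one reporting to them are EMP-4, EMP-7. That is 2.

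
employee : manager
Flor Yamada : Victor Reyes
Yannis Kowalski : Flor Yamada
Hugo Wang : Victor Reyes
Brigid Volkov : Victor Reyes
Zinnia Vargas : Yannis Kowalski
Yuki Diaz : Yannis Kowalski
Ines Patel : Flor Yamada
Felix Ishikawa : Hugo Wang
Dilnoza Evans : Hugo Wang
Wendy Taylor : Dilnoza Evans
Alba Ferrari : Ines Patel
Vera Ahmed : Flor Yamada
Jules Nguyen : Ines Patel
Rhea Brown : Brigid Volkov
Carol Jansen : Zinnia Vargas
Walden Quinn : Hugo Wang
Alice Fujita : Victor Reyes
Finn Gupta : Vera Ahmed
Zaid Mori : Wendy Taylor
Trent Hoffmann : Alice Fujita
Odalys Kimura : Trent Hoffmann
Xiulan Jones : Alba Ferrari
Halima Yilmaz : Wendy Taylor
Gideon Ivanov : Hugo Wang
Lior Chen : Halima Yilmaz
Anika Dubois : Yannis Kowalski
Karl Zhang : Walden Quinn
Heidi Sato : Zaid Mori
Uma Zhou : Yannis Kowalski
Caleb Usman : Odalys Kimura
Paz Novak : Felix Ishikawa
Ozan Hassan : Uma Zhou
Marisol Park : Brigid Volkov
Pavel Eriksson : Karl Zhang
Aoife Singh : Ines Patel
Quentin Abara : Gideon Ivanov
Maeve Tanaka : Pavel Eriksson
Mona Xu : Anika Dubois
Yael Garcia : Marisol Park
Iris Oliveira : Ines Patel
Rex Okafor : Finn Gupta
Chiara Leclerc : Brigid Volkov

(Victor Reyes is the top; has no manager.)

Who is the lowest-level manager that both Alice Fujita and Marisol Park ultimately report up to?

Alice Fujita's chain of managers is Victor Reyes. Marisol Park's chain of managers is Brigid Volkov, Victor Reyes. The first manager that appears in both chains is Victor Reyes.

Victor Reyes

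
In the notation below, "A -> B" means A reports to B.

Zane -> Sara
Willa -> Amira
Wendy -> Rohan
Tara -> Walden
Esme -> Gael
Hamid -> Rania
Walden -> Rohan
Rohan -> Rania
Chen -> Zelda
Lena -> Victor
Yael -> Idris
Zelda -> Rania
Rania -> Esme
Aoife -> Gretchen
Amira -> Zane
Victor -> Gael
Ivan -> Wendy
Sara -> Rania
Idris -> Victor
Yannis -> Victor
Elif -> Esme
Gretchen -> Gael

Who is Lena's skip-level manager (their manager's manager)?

Gael

Lena reports to Victor, and Victor reports to Gael. So Lena's skip-level manager is Gael.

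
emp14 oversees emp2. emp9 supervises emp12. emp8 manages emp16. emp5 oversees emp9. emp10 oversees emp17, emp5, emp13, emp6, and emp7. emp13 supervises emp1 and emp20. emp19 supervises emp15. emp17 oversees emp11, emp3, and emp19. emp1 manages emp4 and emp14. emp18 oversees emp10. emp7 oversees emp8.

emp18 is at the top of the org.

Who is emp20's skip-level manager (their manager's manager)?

emp20 reports to emp13, and emp13 reports to emp10. So emp20's skip-level manager is emp10.

emp10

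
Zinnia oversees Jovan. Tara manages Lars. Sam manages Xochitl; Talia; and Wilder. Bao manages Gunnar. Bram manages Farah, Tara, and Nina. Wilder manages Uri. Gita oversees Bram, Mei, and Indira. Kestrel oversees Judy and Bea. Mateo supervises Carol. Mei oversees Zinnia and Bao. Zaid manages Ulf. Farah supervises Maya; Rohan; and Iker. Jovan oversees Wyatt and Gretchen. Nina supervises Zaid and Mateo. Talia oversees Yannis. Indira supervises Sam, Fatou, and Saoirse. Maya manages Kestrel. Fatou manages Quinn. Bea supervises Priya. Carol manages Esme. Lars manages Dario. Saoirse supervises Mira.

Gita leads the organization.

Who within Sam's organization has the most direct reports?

Sam

Direct-report counts within Sam's organization: Sam has 3; Wilder has 1; Talia has 1. The largest is 3, held by Sam.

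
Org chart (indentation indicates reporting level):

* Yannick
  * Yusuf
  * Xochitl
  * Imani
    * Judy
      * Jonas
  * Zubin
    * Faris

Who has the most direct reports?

Direct-report counts: Yannick has 4; Zubin has 1; Imani has 1; Judy has 1. The largest is 4, held by Yannick.

Yannick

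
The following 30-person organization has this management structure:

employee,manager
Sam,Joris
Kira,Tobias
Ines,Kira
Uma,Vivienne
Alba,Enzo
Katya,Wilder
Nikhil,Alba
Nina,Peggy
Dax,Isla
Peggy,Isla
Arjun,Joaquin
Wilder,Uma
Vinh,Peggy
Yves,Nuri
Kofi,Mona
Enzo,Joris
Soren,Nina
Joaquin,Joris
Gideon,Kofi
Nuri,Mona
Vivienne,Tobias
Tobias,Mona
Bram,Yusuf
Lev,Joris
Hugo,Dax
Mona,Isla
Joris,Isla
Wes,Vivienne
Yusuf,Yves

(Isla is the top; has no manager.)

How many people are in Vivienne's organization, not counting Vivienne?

4

Vivienne directly manages Uma, Wes. Under Uma: Wilder, Katya (2). Wes has no reports. So Vivienne's organization is 2 direct reports plus everyone under them: 3 + 1 = 4.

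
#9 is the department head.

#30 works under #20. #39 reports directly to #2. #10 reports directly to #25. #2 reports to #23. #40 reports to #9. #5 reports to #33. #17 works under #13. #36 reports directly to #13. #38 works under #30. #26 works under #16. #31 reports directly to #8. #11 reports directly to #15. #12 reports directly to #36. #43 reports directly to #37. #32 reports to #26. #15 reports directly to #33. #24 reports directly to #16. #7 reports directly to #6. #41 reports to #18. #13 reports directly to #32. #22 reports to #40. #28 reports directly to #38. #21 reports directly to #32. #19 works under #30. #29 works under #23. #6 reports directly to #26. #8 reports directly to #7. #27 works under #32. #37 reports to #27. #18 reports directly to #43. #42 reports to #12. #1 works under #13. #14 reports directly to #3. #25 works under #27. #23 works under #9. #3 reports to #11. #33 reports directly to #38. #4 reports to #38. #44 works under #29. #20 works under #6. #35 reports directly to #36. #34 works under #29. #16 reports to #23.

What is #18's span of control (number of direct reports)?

#18 directly manages #41. That is 1 direct report.

1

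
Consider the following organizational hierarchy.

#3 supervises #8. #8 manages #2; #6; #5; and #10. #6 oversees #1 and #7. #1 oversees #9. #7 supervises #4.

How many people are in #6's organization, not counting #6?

#6 directly manages #1, #7. Under #1: #9 (1). Under #7: #4 (1). So #6's organization is 2 direct reports plus everyone under them: 2 + 2 = 4.

4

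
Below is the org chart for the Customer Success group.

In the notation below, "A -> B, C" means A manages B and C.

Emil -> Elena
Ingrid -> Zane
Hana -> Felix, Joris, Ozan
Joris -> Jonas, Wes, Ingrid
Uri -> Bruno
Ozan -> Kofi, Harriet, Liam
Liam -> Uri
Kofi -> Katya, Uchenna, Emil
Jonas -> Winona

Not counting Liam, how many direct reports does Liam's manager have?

2

Liam reports to Ozan. Ozan's other direct reports are Kofi, Harriet — 2 peers.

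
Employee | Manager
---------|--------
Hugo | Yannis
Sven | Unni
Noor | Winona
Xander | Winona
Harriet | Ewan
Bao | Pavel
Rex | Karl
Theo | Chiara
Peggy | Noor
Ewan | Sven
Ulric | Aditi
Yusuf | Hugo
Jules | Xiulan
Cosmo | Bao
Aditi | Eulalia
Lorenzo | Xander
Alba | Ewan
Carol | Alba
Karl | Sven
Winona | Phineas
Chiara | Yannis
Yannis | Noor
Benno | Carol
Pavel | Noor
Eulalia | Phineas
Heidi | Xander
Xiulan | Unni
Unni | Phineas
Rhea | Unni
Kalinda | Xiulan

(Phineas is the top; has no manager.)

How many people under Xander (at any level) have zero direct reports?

The people in Xander's organization with no one reporting to them are Heidi, Lorenzo. That is 2.

2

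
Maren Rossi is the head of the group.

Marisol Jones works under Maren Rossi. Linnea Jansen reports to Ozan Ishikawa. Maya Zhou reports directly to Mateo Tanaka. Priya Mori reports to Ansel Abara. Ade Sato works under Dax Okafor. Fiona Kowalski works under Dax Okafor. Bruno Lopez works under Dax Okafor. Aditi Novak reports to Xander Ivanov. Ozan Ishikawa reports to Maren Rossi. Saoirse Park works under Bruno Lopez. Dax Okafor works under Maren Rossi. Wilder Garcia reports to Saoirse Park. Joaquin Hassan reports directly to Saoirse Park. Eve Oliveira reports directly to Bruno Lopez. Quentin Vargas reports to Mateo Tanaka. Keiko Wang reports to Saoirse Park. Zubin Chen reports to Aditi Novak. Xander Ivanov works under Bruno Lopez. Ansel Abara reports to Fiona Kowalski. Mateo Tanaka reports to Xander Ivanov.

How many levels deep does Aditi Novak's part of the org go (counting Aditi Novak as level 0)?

The longest chain under Aditi Novak runs Aditi Novak → Zubin Chen, which is 1 level below Aditi Novak.

1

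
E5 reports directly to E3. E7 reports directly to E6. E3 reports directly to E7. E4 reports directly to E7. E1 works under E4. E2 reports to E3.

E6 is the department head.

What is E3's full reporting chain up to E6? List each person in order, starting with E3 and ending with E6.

E3 -> E7 -> E6

E3 reports to E7. E7 reports to E6. E6 is at the top.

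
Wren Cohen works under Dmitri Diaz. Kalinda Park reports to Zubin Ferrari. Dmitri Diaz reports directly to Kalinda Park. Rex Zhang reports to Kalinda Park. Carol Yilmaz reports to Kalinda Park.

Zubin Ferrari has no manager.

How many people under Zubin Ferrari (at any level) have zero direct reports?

3

The people in Zubin Ferrari's organization with no one reporting to them are Carol Yilmaz, Rex Zhang, Wren Cohen. That is 3.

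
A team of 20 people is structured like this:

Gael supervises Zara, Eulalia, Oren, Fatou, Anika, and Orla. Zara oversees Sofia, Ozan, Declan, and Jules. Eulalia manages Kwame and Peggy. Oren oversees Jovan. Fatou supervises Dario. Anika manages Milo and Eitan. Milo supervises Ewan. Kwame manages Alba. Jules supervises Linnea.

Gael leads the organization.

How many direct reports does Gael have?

6

Gael directly manages Zara, Eulalia, Oren, Fatou, Anika, Orla. That is 6 direct reports.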